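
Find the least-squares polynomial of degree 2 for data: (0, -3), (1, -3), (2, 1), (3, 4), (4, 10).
-113/35 + (11/70)x + (11/14)x²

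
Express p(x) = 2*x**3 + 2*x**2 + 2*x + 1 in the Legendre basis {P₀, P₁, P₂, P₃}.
(5/3)P₀ + (16/5)P₁ + (4/3)P₂ + (4/5)P₃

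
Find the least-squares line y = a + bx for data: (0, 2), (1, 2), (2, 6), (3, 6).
a = 8/5, b = 8/5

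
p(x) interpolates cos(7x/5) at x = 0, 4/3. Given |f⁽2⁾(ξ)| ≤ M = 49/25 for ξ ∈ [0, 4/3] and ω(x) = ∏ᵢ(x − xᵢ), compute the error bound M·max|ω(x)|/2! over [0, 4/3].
98/225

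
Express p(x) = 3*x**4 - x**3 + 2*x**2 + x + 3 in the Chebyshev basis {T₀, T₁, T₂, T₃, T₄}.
(41/8)T₀ + (1/4)T₁ + (5/2)T₂ + (-1/4)T₃ + (3/8)T₄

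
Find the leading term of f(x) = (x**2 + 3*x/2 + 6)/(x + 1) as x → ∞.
x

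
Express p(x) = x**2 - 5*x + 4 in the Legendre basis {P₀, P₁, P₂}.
(13/3)P₀ + (-5)P₁ + (2/3)P₂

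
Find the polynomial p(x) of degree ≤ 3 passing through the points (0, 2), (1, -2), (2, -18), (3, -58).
-2*x**3 - 2*x + 2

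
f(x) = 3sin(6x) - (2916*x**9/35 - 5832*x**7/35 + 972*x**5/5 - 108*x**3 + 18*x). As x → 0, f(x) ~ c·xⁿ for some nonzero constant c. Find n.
11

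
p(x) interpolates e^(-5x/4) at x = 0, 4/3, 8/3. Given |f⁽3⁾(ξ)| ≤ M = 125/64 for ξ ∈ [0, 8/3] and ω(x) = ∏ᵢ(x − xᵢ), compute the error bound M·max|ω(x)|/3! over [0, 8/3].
125*sqrt(3)/729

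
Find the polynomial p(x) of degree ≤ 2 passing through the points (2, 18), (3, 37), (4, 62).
3*x**2 + 4*x - 2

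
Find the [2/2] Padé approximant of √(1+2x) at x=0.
(5*x**2/4 + 5*x/2 + 1)/(x**2/4 + 3*x/2 + 1)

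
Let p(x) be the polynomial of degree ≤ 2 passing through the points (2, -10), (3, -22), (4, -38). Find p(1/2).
1/2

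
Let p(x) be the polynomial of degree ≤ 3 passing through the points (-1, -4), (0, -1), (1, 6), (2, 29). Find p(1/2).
5/4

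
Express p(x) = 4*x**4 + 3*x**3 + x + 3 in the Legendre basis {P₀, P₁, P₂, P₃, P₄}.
(19/5)P₀ + (14/5)P₁ + (16/7)P₂ + (6/5)P₃ + (32/35)P₄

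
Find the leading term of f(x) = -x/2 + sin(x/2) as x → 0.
-x**3/48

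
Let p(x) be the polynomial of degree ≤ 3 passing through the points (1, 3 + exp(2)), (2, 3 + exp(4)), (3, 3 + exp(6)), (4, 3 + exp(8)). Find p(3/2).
-5*exp(6)/16 + 5*exp(2)/16 + 3 + 15*exp(4)/16 + exp(8)/16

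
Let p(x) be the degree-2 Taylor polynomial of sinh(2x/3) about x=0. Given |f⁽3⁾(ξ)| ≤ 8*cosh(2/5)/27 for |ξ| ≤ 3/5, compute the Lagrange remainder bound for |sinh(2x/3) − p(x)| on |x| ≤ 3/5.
4*cosh(2/5)/375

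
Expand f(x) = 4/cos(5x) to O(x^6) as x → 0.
4 + 50*x**2 + 3125*x**4/6 + O(x**6)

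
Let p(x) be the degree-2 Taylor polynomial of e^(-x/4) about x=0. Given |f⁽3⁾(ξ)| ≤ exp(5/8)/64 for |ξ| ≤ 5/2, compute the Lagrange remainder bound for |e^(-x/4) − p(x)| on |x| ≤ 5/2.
125*exp(5/8)/3072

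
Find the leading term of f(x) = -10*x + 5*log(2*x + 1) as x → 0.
-10*x**2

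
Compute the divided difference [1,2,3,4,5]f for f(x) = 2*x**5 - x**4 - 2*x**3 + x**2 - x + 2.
29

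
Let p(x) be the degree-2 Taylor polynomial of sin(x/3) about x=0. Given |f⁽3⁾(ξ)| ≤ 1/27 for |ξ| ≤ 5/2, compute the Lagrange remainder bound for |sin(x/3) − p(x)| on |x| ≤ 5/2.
125/1296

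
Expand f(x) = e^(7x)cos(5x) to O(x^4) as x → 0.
1 + 7*x + 12*x**2 - 91*x**3/3 + O(x**4)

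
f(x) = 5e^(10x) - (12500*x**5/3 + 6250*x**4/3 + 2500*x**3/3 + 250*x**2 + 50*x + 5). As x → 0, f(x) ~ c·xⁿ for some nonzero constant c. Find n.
6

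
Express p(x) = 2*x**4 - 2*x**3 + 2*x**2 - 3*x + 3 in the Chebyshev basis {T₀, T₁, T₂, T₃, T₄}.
(19/4)T₀ + (-9/2)T₁ + (2)T₂ + (-1/2)T₃ + (1/4)T₄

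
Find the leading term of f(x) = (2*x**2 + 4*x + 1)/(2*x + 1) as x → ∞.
x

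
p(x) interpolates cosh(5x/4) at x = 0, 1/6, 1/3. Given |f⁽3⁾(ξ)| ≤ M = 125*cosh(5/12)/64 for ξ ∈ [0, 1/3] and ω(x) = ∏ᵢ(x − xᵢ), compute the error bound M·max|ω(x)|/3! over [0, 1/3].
125*sqrt(3)*cosh(5/12)/373248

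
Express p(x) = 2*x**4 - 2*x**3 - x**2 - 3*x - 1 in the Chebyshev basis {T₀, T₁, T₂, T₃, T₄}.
(-3/4)T₀ + (-9/2)T₁ + (1/2)T₂ + (-1/2)T₃ + (1/4)T₄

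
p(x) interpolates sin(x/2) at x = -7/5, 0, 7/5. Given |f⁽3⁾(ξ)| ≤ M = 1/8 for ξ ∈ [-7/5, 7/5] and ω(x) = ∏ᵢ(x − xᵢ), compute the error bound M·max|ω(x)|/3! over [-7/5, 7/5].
343*sqrt(3)/27000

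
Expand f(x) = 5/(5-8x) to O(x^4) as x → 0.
1 + 8*x/5 + 64*x**2/25 + 512*x**3/125 + O(x**4)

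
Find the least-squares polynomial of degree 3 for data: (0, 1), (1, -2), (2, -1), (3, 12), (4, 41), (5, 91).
71/63 + (-1679/378)x + (-1/252)x² + (97/108)x³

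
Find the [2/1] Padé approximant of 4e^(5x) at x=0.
(50*x**2/3 + 40*x/3 + 4)/(1 - 5*x/3)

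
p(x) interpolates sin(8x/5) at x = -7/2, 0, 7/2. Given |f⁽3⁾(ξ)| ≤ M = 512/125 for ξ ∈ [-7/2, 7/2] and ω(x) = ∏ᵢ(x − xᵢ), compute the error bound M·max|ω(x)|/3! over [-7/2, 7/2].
21952*sqrt(3)/3375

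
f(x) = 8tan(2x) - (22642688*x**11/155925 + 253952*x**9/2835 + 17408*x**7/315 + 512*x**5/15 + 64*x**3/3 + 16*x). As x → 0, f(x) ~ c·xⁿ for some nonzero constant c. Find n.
13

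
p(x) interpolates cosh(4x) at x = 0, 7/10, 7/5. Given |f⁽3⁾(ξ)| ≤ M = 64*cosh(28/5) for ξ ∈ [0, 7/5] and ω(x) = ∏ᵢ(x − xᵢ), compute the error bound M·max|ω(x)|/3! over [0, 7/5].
2744*sqrt(3)*cosh(28/5)/3375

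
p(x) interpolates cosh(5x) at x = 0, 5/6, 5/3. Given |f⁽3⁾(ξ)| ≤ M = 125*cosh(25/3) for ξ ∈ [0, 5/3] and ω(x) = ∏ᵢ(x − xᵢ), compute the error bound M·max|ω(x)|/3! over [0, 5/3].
15625*sqrt(3)*cosh(25/3)/5832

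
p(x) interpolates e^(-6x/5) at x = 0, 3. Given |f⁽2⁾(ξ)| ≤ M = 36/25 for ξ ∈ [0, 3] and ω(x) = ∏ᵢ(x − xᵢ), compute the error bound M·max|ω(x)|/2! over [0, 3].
81/50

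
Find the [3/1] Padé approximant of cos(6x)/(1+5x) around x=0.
(54*x**3/5 - 180*x**2/7 + 54*x/35 + 1)/(229*x/35 + 1)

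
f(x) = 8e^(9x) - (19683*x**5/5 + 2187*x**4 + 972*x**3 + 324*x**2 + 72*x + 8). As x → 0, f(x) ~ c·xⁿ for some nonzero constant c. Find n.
6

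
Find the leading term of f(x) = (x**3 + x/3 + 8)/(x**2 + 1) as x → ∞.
x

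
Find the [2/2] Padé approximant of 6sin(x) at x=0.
6*x/(x**2/6 + 1)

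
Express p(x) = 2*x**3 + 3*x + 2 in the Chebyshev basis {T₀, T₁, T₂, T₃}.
(2)T₀ + (9/2)T₁ + (1/2)T₃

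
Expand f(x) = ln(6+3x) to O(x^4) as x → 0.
log(6) + x/2 - x**2/8 + x**3/24 + O(x**4)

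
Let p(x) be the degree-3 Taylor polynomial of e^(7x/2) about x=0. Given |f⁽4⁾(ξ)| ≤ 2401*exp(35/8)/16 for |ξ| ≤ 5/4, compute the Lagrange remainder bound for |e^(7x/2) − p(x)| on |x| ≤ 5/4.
1500625*exp(35/8)/98304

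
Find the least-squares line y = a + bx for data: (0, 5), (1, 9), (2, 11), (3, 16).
a = 5, b = 7/2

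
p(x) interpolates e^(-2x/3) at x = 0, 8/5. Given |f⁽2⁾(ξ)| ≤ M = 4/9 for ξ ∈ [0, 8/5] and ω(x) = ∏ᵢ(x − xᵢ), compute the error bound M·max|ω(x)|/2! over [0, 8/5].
32/225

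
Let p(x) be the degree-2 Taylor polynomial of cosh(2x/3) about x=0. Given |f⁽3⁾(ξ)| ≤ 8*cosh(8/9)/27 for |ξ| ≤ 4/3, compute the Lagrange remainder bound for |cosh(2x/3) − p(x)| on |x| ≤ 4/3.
256*cosh(8/9)/2187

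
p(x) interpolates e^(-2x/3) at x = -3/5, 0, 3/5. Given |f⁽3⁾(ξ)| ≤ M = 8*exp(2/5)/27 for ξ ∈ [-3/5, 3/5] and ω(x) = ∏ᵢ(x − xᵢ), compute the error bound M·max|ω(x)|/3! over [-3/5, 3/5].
8*sqrt(3)*exp(2/5)/3375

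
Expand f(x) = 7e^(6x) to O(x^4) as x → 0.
7 + 42*x + 126*x**2 + 252*x**3 + O(x**4)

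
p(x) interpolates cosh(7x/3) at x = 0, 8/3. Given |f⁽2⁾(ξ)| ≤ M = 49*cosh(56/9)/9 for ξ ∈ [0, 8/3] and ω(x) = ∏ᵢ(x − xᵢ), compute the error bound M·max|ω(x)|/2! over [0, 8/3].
392*cosh(56/9)/81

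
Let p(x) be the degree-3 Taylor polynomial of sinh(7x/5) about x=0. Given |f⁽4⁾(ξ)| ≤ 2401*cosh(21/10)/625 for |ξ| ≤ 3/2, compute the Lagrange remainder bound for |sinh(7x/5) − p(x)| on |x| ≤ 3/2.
64827*cosh(21/10)/80000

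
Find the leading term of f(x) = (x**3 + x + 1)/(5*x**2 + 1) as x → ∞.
x/5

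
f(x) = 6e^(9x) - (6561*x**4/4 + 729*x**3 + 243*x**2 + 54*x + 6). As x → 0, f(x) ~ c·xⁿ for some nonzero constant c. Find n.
5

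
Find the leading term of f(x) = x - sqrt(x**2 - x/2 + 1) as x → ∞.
1/4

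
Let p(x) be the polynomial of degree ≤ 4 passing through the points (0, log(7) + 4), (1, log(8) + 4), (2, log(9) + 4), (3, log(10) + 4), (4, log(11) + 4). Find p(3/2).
log(6*11**(3/128)*2**(1/4)*3**(13/32)*5**(27/32)*7**(123/128)/35) + 4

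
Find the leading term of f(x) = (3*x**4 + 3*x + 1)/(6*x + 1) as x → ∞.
x**3/2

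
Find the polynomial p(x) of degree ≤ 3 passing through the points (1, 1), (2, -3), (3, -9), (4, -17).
-x**2 - x + 3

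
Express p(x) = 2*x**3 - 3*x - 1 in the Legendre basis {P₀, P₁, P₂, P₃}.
-P₀ + (-9/5)P₁ + (4/5)P₃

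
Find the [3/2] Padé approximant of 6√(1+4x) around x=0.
(12*x**3 + 54*x**2 + 36*x + 6)/(3*x**2 + 4*x + 1)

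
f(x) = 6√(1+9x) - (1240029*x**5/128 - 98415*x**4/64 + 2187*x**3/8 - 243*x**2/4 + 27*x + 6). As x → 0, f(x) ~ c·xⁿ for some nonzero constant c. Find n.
6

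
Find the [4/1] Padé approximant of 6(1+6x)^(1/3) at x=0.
(32*x**4 - 128*x**3/5 + 144*x**2/5 + 192*x/5 + 6)/(22*x/5 + 1)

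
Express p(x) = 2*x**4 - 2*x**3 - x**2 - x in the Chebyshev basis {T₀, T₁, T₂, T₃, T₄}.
(1/4)T₀ + (-5/2)T₁ + (1/2)T₂ + (-1/2)T₃ + (1/4)T₄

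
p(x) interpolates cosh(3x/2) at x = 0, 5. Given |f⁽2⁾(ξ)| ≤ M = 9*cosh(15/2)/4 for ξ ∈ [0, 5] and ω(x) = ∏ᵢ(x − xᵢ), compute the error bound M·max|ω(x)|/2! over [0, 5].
225*cosh(15/2)/32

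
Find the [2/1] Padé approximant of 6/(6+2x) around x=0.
1/(x/3 + 1)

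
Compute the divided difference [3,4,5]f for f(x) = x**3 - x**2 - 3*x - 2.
11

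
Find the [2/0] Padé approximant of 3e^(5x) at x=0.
75*x**2/2 + 15*x + 3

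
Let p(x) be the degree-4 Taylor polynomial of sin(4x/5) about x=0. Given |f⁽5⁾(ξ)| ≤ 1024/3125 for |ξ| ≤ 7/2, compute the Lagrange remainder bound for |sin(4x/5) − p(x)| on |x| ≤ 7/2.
67228/46875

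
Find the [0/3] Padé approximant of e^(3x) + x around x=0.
1/(-65*x**3/2 + 23*x**2/2 - 4*x + 1)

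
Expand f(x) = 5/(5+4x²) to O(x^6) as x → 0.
1 - 4*x**2/5 + 16*x**4/25 + O(x**6)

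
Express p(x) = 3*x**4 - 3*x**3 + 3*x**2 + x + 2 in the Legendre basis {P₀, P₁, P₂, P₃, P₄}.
(18/5)P₀ + (-4/5)P₁ + (26/7)P₂ + (-6/5)P₃ + (24/35)P₄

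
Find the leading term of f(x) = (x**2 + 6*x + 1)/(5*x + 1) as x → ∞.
x/5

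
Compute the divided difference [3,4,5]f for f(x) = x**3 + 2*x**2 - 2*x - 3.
14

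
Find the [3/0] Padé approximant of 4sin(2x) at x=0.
-16*x**3/3 + 8*x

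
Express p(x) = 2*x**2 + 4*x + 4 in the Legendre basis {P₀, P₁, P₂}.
(14/3)P₀ + (4)P₁ + (4/3)P₂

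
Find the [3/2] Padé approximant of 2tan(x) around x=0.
2*x*(15 - x**2)/(15*(1 - 2*x**2/5))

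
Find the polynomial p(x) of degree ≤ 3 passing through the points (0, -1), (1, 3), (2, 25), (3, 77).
2*x**3 + 3*x**2 - x - 1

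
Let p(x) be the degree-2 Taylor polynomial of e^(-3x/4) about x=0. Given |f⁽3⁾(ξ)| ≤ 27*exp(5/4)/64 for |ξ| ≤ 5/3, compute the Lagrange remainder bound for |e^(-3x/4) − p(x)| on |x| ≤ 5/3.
125*exp(5/4)/384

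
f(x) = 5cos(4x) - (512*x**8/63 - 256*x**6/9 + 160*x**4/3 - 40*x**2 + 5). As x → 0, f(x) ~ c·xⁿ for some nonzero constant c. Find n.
10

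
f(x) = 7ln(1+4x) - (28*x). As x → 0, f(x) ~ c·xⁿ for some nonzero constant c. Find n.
2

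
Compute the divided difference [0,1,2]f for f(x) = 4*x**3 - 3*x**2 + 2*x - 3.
9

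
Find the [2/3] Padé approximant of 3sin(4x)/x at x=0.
(12 - 112*x**2/5)/(4*x**2/5 + 1)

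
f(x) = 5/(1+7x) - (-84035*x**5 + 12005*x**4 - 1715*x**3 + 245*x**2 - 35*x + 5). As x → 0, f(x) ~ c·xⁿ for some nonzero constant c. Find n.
6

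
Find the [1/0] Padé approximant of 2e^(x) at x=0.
2*x + 2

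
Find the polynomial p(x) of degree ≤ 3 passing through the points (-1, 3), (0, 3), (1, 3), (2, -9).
-2*x**3 + 2*x + 3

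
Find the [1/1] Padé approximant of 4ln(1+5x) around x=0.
20*x/(5*x/2 + 1)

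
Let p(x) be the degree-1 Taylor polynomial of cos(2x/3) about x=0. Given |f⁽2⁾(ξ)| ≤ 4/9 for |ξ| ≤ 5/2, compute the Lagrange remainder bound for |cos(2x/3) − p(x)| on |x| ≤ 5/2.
25/18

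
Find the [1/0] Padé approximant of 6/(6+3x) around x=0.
1 - x/2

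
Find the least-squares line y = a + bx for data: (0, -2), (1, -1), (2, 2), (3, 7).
a = -3, b = 3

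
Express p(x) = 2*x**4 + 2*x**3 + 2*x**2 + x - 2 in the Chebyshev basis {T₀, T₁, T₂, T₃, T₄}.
(-1/4)T₀ + (5/2)T₁ + (2)T₂ + (1/2)T₃ + (1/4)T₄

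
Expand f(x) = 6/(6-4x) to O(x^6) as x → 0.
1 + 2*x/3 + 4*x**2/9 + 8*x**3/27 + 16*x**4/81 + 32*x**5/243 + O(x**6)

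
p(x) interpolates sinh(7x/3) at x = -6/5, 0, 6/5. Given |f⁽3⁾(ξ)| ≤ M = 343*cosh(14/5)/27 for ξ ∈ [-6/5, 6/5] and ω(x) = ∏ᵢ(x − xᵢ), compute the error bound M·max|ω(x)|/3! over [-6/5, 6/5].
2744*sqrt(3)*cosh(14/5)/3375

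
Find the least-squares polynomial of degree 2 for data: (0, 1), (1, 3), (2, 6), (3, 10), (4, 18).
44/35 + (27/70)x + (13/14)x²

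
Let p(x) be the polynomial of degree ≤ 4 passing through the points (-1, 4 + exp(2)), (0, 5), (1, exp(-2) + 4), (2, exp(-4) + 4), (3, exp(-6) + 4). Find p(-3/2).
(-180*exp(2) + 35 + 378*exp(4) + (92 + 315*exp(2))*exp(6))*exp(-6)/128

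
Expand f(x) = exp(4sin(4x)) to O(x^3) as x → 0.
1 + 16*x + 128*x**2 + O(x**3)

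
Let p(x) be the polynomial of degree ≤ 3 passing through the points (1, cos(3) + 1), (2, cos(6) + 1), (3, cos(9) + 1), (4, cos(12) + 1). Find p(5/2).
9*cos(9)/16 - cos(12)/16 - cos(3)/16 + 9*cos(6)/16 + 1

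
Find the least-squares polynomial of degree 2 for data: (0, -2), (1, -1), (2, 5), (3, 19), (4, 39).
-64/35 + (-103/35)x + (23/7)x²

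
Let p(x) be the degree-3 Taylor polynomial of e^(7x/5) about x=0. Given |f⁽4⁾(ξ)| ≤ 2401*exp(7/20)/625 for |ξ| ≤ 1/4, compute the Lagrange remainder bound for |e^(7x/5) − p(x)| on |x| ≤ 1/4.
2401*exp(7/20)/3840000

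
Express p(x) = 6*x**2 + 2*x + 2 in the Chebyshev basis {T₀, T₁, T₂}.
(5)T₀ + (2)T₁ + (3)T₂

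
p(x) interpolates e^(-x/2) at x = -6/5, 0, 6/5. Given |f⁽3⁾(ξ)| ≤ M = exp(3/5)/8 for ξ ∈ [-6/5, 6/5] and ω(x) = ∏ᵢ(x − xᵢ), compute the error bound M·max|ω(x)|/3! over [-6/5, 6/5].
sqrt(3)*exp(3/5)/125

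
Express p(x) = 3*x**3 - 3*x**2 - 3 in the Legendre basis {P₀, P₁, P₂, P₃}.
(-4)P₀ + (9/5)P₁ + (-2)P₂ + (6/5)P₃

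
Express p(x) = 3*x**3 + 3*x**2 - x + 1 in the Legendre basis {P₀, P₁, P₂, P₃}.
(2)P₀ + (4/5)P₁ + (2)P₂ + (6/5)P₃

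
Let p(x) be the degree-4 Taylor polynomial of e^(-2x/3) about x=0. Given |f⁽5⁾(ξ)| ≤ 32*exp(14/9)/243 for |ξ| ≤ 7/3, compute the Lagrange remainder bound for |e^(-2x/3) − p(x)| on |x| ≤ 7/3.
67228*exp(14/9)/885735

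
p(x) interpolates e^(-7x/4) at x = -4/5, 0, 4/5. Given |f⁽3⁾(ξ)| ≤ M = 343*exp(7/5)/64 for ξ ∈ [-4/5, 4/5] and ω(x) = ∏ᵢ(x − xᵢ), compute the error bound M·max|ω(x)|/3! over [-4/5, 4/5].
343*sqrt(3)*exp(7/5)/3375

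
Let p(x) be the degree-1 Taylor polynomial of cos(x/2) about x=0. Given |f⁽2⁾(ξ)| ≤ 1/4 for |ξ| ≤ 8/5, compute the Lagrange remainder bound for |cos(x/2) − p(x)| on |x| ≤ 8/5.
8/25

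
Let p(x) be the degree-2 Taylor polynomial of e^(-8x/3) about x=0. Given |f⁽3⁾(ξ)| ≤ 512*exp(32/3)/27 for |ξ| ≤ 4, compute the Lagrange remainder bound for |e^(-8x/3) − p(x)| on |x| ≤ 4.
16384*exp(32/3)/81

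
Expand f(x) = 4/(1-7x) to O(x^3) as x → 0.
4 + 28*x + 196*x**2 + O(x**3)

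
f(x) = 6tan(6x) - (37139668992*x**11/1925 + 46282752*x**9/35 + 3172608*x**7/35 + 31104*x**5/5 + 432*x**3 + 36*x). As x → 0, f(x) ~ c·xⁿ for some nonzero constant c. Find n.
13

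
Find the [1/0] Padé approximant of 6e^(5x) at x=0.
30*x + 6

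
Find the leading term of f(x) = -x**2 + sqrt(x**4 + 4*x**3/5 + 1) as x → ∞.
2*x/5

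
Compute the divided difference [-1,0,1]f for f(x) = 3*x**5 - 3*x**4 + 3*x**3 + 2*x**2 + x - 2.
-1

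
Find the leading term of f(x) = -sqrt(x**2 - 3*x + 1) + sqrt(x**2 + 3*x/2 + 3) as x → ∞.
9/4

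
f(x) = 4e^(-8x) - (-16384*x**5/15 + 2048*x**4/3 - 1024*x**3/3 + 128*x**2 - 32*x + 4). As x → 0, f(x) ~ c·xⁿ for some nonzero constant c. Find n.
6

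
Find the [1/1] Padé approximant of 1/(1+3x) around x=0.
1/(3*x + 1)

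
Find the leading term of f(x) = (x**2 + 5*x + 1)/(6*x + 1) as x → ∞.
x/6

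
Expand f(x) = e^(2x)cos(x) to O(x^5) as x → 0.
1 + 2*x + 3*x**2/2 + x**3/3 - 7*x**4/24 + O(x**5)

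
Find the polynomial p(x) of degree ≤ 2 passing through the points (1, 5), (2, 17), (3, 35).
3*x**2 + 3*x - 1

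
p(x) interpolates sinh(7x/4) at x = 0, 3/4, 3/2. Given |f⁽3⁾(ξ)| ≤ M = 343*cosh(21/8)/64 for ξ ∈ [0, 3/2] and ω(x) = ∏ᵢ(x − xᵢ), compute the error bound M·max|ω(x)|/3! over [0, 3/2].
343*sqrt(3)*cosh(21/8)/4096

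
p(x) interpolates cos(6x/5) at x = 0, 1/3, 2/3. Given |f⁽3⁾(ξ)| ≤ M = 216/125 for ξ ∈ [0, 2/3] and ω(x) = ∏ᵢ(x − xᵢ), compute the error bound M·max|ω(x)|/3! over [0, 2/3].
8*sqrt(3)/3375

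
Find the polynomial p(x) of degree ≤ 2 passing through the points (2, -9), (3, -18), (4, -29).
-x**2 - 4*x + 3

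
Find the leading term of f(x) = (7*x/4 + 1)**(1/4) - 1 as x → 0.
7*x/16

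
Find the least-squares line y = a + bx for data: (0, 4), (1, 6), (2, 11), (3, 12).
a = 39/10, b = 29/10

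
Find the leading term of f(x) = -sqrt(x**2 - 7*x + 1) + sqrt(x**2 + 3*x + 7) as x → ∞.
5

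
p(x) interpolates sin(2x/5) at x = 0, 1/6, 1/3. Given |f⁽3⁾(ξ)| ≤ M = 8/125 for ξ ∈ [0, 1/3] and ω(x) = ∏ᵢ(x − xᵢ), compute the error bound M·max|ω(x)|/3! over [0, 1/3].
sqrt(3)/91125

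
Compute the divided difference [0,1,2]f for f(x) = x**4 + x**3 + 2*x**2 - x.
12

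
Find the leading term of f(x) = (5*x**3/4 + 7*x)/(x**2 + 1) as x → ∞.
5*x/4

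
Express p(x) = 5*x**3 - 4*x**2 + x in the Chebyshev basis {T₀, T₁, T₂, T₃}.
(-2)T₀ + (19/4)T₁ + (-2)T₂ + (5/4)T₃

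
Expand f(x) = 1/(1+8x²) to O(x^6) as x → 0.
1 - 8*x**2 + 64*x**4 + O(x**6)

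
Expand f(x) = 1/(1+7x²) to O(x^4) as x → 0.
1 - 7*x**2 + O(x**4)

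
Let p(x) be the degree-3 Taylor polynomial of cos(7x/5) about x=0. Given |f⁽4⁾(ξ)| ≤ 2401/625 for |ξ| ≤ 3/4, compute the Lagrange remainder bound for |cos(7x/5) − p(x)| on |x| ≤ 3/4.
64827/1280000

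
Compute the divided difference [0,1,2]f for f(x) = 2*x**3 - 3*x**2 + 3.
3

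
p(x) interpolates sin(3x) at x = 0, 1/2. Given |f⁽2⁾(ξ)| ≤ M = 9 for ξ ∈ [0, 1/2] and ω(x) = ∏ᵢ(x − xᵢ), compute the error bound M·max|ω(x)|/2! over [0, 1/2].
9/32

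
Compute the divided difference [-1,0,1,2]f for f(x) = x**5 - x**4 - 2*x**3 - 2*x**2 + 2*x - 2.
1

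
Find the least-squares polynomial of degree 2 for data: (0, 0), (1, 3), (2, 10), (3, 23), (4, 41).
1/7 + (-3/35)x + (18/7)x²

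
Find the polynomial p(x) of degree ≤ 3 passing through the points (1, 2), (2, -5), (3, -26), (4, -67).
-x**3 - x**2 + 3*x + 1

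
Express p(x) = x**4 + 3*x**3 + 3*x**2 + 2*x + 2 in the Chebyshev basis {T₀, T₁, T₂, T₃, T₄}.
(31/8)T₀ + (17/4)T₁ + (2)T₂ + (3/4)T₃ + (1/8)T₄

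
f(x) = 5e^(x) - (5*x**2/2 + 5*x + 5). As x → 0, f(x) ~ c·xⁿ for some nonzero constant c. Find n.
3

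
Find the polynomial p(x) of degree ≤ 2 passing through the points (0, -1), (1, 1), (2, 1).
-x**2 + 3*x - 1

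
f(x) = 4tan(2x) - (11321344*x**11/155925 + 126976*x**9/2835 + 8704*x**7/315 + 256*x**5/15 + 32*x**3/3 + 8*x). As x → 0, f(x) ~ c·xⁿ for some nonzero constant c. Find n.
13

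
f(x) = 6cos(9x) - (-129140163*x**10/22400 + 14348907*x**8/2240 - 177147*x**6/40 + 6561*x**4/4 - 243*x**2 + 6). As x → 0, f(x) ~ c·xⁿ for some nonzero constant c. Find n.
12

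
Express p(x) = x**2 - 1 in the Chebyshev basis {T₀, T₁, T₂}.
(-1/2)T₀ + (1/2)T₂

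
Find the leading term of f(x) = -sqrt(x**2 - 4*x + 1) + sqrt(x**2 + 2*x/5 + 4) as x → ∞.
11/5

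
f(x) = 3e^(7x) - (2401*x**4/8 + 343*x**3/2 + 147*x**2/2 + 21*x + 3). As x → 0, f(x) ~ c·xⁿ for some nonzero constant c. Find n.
5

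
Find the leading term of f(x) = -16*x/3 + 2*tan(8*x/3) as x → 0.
1024*x**3/81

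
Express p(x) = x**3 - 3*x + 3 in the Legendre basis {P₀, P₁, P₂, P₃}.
(3)P₀ + (-12/5)P₁ + (2/5)P₃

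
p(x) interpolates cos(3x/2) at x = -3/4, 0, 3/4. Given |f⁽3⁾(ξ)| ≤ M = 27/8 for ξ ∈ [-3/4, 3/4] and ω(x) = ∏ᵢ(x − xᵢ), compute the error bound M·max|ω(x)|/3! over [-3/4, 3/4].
27*sqrt(3)/512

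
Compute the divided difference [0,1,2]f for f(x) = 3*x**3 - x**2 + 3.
8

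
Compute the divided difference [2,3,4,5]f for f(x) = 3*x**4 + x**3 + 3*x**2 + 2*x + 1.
43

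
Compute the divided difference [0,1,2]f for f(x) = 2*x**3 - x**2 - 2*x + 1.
5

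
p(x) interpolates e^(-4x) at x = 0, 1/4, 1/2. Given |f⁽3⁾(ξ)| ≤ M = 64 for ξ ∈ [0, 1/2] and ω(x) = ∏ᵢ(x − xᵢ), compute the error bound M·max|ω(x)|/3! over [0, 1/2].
sqrt(3)/27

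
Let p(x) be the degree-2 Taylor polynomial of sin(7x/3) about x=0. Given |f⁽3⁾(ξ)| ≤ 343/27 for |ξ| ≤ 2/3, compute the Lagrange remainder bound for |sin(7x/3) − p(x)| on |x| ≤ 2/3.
1372/2187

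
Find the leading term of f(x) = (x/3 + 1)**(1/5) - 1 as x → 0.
x/15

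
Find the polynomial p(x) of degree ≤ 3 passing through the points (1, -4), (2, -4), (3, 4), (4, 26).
x**3 - 2*x**2 - x - 2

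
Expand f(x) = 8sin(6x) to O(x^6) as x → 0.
48*x - 288*x**3 + 2592*x**5/5 + O(x**6)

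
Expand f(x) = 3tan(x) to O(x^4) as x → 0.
3*x + x**3 + O(x**4)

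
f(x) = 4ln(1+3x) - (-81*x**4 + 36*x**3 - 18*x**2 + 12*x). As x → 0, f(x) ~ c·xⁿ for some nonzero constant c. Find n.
5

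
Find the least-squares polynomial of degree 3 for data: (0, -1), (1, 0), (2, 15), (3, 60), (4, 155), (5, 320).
-73/63 + (335/189)x + (-205/63)x² + (85/27)x³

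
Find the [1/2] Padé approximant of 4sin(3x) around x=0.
12*x/(3*x**2/2 + 1)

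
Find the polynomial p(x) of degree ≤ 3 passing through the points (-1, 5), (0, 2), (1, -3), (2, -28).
-3*x**3 - x**2 - x + 2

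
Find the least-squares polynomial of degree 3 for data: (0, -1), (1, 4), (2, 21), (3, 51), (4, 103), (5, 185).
-9/7 + (163/42)x + (5/4)x² + (13/12)x³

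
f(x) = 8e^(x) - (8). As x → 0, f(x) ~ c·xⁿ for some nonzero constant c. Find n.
1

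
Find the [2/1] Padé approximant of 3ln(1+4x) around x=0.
4*x*(2*x + 3)/(8*x/3 + 1)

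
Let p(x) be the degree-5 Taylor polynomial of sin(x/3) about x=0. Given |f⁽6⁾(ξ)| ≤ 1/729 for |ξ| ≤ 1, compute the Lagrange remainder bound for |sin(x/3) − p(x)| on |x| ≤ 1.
1/524880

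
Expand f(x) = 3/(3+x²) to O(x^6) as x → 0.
1 - x**2/3 + x**4/9 + O(x**6)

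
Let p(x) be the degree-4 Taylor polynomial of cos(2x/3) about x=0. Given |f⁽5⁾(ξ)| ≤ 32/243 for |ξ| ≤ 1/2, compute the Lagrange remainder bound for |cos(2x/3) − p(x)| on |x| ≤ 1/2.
1/29160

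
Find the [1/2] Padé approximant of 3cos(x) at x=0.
3/(x**2/2 + 1)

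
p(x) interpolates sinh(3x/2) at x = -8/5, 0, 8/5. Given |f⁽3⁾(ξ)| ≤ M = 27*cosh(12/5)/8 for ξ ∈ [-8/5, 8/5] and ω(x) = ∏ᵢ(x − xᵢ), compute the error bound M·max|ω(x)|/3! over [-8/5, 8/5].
64*sqrt(3)*cosh(12/5)/125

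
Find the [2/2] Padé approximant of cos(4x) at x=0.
(1 - 20*x**2/3)/(4*x**2/3 + 1)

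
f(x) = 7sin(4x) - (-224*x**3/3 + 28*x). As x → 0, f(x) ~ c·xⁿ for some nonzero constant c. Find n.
5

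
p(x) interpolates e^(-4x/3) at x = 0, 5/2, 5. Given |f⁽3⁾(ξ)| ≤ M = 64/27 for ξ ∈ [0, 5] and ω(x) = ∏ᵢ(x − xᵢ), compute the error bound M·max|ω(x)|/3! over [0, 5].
1000*sqrt(3)/729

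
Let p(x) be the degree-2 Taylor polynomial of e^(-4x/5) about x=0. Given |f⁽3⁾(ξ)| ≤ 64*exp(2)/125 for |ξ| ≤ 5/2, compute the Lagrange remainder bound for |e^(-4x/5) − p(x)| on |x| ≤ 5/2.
4*exp(2)/3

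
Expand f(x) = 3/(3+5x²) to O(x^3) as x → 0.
1 - 5*x**2/3 + O(x**3)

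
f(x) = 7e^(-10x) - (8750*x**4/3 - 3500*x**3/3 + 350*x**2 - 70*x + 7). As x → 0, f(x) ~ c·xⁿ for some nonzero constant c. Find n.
5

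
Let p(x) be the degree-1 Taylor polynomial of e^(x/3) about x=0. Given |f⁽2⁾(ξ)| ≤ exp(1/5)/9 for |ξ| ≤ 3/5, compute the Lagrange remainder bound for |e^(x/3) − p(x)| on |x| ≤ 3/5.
exp(1/5)/50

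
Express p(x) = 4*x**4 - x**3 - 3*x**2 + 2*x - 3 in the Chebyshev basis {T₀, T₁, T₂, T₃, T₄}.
(-3)T₀ + (5/4)T₁ + (1/2)T₂ + (-1/4)T₃ + (1/2)T₄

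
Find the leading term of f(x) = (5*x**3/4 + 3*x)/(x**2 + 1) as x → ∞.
5*x/4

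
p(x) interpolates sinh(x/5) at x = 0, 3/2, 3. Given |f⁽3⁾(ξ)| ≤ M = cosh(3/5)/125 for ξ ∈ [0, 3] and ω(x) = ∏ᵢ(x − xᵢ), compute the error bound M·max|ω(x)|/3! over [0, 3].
sqrt(3)*cosh(3/5)/1000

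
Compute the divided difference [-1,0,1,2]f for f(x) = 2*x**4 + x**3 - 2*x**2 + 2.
5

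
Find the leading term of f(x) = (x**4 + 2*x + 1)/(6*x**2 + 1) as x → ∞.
x**2/6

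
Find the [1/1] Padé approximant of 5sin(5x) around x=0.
25*x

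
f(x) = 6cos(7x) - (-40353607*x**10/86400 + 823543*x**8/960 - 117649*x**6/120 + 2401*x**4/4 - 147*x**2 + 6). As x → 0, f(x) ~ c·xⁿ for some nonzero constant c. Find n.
12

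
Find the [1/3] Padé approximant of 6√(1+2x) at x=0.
(21*x/2 + 6)/(x**3/8 - x**2/4 + 3*x/4 + 1)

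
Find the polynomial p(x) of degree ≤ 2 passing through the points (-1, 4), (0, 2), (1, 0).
2 - 2*x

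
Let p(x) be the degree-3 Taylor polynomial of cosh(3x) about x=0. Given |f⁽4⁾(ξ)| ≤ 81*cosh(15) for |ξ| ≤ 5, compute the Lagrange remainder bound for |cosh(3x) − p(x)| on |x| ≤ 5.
16875*cosh(15)/8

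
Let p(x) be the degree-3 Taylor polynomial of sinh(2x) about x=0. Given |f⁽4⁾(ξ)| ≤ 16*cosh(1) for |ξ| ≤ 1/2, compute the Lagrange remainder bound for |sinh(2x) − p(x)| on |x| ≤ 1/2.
cosh(1)/24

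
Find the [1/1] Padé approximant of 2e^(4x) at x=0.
(4*x + 2)/(1 - 2*x)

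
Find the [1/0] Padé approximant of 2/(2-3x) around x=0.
3*x/2 + 1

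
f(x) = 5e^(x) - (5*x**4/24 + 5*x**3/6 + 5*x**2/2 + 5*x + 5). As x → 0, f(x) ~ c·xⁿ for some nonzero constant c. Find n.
5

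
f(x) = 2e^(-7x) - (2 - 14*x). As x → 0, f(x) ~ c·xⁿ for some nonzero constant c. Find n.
2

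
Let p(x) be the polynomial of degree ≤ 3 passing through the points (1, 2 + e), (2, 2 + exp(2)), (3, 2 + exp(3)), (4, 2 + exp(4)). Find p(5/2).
-exp(4)/16 - e/16 + 2 + 9*exp(2)/16 + 9*exp(3)/16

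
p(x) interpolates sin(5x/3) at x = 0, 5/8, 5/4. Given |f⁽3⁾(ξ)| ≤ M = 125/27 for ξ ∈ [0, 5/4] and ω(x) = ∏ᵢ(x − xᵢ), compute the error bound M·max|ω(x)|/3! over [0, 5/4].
15625*sqrt(3)/373248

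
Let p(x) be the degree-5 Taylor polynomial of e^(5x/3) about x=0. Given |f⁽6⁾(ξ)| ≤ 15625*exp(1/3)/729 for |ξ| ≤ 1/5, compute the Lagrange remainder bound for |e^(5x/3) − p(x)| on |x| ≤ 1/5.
exp(1/3)/524880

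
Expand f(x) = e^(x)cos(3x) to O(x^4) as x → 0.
1 + x - 4*x**2 - 13*x**3/3 + O(x**4)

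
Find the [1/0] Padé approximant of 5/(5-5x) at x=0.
x + 1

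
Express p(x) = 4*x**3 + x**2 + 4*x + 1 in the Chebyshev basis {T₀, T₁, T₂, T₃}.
(3/2)T₀ + (7)T₁ + (1/2)T₂ + T₃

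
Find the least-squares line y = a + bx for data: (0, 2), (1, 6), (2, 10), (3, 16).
a = 8/5, b = 23/5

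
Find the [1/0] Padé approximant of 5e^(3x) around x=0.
15*x + 5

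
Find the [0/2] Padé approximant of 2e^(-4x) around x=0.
2/(8*x**2 + 4*x + 1)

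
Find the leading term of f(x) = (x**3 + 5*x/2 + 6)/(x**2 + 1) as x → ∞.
x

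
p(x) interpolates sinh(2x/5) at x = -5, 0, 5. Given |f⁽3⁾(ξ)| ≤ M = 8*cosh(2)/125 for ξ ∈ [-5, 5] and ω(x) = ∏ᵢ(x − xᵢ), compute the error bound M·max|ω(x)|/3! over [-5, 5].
8*sqrt(3)*cosh(2)/27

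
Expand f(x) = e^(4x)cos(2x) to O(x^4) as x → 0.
1 + 4*x + 6*x**2 + 8*x**3/3 + O(x**4)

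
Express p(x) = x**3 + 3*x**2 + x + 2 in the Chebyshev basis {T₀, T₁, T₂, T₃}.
(7/2)T₀ + (7/4)T₁ + (3/2)T₂ + (1/4)T₃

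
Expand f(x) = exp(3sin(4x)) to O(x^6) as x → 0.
1 + 12*x + 72*x**2 + 256*x**3 + 480*x**4 - 1024*x**5/5 + O(x**6)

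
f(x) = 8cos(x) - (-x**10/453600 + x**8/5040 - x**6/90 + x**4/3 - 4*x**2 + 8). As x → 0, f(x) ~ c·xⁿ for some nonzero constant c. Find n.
12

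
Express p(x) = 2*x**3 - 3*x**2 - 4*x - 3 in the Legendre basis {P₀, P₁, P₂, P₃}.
(-4)P₀ + (-14/5)P₁ + (-2)P₂ + (4/5)P₃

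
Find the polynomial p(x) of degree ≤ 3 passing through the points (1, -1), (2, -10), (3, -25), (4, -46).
2 - 3*x**2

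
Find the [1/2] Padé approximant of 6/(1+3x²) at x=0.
6/(3*x**2 + 1)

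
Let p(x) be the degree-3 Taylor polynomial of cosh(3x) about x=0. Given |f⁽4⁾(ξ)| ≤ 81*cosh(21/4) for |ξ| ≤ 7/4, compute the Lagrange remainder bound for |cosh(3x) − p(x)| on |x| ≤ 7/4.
64827*cosh(21/4)/2048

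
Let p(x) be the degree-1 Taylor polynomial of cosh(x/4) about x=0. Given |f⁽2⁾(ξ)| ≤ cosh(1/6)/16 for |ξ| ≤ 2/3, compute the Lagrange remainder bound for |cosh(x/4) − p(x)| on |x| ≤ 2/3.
cosh(1/6)/72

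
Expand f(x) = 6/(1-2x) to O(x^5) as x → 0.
6 + 12*x + 24*x**2 + 48*x**3 + 96*x**4 + O(x**5)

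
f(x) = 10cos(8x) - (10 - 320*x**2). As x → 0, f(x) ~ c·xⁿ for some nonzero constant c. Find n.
4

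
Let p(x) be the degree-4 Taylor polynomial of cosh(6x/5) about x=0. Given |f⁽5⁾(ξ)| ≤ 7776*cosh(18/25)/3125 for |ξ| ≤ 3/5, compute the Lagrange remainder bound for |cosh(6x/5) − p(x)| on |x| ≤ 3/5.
78732*cosh(18/25)/48828125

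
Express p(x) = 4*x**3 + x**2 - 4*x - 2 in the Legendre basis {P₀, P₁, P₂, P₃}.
(-5/3)P₀ + (-8/5)P₁ + (2/3)P₂ + (8/5)P₃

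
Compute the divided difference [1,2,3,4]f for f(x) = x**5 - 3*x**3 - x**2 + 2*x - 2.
62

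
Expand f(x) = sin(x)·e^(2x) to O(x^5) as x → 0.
x + 2*x**2 + 11*x**3/6 + x**4 + O(x**5)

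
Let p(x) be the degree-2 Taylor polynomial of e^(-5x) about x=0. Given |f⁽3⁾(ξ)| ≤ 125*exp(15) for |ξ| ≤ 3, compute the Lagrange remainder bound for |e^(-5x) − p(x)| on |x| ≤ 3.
1125*exp(15)/2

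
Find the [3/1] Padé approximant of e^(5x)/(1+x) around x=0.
(5125*x**3/1776 + 150*x**2/37 + 855*x/296 + 1)/(1 - 329*x/296)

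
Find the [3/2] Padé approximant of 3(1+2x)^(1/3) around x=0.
(56*x**3/135 + 28*x**2/5 + 42*x/5 + 3)/(8*x**2/9 + 32*x/15 + 1)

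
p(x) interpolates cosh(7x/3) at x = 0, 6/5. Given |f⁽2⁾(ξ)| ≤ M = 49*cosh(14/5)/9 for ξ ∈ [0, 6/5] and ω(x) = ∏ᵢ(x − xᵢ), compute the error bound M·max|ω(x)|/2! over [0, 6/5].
49*cosh(14/5)/50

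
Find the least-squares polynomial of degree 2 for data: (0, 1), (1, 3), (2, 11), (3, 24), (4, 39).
22/35 + (59/70)x + (31/14)x²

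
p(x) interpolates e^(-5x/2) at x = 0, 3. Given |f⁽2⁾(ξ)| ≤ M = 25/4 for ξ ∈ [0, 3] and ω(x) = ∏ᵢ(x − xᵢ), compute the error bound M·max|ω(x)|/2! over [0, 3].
225/32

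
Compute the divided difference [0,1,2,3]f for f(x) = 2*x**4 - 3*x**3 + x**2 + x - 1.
9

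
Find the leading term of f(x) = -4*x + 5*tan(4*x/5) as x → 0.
64*x**3/75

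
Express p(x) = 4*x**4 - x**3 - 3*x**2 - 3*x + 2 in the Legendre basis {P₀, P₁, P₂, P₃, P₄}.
(9/5)P₀ + (-18/5)P₁ + (2/7)P₂ + (-2/5)P₃ + (32/35)P₄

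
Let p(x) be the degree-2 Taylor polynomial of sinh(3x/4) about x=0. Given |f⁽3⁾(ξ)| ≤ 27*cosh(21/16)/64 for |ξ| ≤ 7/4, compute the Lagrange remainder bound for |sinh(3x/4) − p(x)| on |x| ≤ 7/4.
3087*cosh(21/16)/8192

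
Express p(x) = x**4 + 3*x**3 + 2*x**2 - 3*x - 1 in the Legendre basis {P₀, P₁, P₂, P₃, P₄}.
(-2/15)P₀ + (-6/5)P₁ + (40/21)P₂ + (6/5)P₃ + (8/35)P₄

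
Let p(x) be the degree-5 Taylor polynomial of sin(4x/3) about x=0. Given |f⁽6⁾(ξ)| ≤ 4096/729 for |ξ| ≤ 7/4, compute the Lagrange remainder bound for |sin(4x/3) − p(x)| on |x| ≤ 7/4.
117649/524880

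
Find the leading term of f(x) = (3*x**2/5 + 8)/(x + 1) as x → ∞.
3*x/5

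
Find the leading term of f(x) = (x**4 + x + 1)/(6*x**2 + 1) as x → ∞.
x**2/6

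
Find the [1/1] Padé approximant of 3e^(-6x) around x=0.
(3 - 9*x)/(3*x + 1)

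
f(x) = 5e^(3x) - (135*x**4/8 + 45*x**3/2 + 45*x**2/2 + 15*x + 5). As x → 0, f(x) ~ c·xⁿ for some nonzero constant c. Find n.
5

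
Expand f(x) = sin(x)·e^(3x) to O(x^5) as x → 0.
x + 3*x**2 + 13*x**3/3 + 4*x**4 + O(x**5)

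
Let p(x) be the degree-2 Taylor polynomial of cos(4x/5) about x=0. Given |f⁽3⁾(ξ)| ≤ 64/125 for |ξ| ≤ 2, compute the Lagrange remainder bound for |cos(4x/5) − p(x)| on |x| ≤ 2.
256/375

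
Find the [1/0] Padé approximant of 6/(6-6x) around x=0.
x + 1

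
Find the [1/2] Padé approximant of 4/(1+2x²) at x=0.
4/(2*x**2 + 1)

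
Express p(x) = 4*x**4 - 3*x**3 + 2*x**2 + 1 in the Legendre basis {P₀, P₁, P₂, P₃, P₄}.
(37/15)P₀ + (-9/5)P₁ + (76/21)P₂ + (-6/5)P₃ + (32/35)P₄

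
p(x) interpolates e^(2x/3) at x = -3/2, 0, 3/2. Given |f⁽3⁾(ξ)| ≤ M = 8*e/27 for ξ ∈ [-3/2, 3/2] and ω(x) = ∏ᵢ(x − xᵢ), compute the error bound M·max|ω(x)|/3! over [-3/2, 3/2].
sqrt(3)*e/27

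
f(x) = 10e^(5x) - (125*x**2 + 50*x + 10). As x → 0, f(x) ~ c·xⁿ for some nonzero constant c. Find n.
3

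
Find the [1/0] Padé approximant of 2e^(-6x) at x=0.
2 - 12*x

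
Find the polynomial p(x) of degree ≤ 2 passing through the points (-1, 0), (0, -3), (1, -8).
-x**2 - 4*x - 3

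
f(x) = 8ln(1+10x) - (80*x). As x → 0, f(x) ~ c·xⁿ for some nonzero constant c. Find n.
2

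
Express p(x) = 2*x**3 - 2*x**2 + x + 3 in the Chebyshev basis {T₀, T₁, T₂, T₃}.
(2)T₀ + (5/2)T₁ - T₂ + (1/2)T₃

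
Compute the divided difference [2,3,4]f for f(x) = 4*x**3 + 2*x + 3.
36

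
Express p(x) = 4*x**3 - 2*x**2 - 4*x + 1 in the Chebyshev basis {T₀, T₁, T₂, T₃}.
-T₁ - T₂ + T₃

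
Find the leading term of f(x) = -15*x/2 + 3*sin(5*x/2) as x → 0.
-125*x**3/16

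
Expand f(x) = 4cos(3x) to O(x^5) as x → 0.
4 - 18*x**2 + 27*x**4/2 + O(x**5)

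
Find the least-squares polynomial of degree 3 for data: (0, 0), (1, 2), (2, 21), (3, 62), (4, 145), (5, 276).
-19/126 + (-239/756)x + (73/63)x² + (215/108)x³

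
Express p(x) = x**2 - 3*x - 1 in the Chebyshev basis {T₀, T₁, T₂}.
(-1/2)T₀ + (-3)T₁ + (1/2)T₂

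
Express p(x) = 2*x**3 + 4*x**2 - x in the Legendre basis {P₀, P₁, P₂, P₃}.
(4/3)P₀ + (1/5)P₁ + (8/3)P₂ + (4/5)P₃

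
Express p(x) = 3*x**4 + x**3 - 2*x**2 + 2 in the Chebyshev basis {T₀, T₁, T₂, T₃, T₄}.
(17/8)T₀ + (3/4)T₁ + (1/2)T₂ + (1/4)T₃ + (3/8)T₄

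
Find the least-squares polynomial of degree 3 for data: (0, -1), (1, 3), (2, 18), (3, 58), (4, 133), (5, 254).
-55/63 + (200/189)x + (125/252)x² + (205/108)x³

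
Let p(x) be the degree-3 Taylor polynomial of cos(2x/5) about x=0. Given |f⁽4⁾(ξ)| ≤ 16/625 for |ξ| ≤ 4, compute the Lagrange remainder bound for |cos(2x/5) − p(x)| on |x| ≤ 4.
512/1875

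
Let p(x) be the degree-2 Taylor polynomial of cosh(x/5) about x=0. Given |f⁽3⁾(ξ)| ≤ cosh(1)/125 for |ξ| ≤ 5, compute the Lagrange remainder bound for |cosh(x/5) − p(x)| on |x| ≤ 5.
cosh(1)/6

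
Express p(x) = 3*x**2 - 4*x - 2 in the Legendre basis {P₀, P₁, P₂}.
-P₀ + (-4)P₁ + (2)P₂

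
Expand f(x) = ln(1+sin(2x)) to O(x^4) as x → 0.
2*x - 2*x**2 + 4*x**3/3 + O(x**4)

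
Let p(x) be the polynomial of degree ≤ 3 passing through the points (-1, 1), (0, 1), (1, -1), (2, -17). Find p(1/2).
1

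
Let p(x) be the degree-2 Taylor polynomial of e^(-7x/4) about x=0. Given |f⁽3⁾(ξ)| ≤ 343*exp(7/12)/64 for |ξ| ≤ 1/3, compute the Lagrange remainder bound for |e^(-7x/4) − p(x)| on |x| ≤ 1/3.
343*exp(7/12)/10368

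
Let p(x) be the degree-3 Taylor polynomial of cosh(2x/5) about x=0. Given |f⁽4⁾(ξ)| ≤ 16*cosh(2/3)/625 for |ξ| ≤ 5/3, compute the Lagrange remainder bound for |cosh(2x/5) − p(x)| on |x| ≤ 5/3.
2*cosh(2/3)/243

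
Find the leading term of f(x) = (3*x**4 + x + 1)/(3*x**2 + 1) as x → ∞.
x**2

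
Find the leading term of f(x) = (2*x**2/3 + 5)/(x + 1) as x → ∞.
2*x/3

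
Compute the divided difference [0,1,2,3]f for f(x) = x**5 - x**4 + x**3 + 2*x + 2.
20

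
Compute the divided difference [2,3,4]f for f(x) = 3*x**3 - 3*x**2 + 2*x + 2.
24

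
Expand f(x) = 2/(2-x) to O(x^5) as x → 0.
1 + x/2 + x**2/4 + x**3/8 + x**4/16 + O(x**5)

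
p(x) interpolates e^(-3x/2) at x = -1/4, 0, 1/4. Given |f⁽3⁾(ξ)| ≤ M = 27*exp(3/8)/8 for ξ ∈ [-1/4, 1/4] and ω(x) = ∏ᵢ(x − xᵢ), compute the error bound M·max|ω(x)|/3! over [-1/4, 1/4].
sqrt(3)*exp(3/8)/512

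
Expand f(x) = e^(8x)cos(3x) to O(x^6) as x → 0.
1 + 8*x + 55*x**2/2 + 148*x**3/3 + 721*x**4/24 - 1259*x**5/15 + O(x**6)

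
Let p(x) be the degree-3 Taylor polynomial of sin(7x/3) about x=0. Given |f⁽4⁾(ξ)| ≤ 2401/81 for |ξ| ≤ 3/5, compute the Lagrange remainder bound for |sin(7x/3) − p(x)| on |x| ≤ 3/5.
2401/15000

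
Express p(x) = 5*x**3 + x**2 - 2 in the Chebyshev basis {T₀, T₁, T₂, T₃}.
(-3/2)T₀ + (15/4)T₁ + (1/2)T₂ + (5/4)T₃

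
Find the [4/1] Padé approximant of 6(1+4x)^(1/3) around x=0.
(512*x**4/81 - 1024*x**3/135 + 64*x**2/5 + 128*x/5 + 6)/(44*x/15 + 1)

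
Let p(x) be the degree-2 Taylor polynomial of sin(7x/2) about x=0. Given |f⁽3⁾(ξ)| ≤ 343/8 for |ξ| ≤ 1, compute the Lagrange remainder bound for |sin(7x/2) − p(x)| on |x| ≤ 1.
343/48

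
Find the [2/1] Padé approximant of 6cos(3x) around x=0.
6 - 27*x**2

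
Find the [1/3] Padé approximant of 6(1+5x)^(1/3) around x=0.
(25*x + 6)/(125*x**3/81 - 25*x**2/18 + 5*x/2 + 1)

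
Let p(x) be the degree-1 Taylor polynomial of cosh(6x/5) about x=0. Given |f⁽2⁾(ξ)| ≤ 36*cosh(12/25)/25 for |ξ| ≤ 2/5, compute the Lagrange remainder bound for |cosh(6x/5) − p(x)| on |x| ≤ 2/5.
72*cosh(12/25)/625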